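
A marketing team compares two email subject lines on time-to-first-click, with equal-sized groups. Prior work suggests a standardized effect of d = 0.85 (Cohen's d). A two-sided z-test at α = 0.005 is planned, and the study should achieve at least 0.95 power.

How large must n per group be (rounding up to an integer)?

For power 0.95 need Φ(δ − z_{0.0025}) = 0.95, so δ = z_{0.0025} + z_{0.05} = 2.807 + 1.645 = 4.452.
(The Φ(−δ − z_{α/2}) term is vanishingly small for δ > 0 and is dropped in the standard sample-size formula.)
δ = d·√(n/2) ⇒ n = 2(δ/d)² = 2 × (4.452 / 0.85)² = 54.86.
Round up to the next whole unit.

n = 55 per group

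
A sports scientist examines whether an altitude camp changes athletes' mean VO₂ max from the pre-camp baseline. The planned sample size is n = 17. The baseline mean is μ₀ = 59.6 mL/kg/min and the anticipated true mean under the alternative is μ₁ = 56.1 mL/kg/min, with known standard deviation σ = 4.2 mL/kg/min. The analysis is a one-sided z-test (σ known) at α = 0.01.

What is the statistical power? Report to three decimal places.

Power ≈ 0.866

Standardized effect: d = |μ₁ − μ₀| / σ = |56.1 − 59.6| / 4.2 = 0.8333
Noncentrality parameter: λ = d·√n = 0.8333 × √17 = 3.4359
Critical value for a one-sided test at α = 0.01: z_α = 2.326.
Power = Φ(λ − 2.326) = Φ(1.110) = 0.8664.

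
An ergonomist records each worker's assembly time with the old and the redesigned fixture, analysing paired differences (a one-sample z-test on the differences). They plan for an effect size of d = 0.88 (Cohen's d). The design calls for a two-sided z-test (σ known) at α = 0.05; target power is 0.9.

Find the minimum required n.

For power 0.9 need Φ(δ − z_{0.025}) = 0.9, so δ = z_{0.025} + z_{0.10} = 1.960 + 1.282 = 3.242.
(Ignoring the negligible lower-tail rejection probability gives the usual closed-form inversion.)
δ = d·√n ⇒ n = (δ/d)² = (3.242 / 0.88)² = 13.57.
Rounding up, n = 14.

n = 14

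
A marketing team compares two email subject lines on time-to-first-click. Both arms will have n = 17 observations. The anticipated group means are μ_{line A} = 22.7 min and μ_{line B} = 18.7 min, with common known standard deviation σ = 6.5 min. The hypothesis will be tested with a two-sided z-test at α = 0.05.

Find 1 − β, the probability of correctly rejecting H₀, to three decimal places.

Power ≈ 0.434

Standardized effect: d = |μ_{line A} − μ_{line B}| / σ = |22.7 − 18.7| / 6.5 = 0.6154
Noncentrality parameter: δ = d·√(n/2) = 0.6154 × √(17/2) = 1.7941
Critical value for a two-sided test at α = 0.05: z_{α/2} = 1.960.
Power = Φ(δ − 1.960) + Φ(−δ − 1.960) = Φ(-0.166) + Φ(-3.754) = 0.4341 + 0.0001 = 0.4342.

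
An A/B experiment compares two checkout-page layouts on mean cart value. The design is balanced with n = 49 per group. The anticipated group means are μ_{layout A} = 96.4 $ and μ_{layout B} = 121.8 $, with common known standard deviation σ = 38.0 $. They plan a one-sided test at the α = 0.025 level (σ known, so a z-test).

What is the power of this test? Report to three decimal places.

Power ≈ 0.911

Standardized effect: d = |μ_{layout A} − μ_{layout B}| / σ = |96.4 − 121.8| / 38.0 = 0.6684
Noncentrality parameter: δ = d·√(n/2) = 0.6684 × √(49/2) = 3.3085
Critical value for a one-sided test at α = 0.025: z_α = 1.960.
Power = Φ(δ − 1.960) = Φ(1.349) = 0.9113.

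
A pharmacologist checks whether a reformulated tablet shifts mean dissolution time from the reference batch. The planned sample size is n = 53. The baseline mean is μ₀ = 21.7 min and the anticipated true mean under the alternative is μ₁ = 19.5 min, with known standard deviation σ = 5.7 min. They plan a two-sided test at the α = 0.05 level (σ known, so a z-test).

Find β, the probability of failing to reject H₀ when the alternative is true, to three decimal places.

β ≈ 0.198

Standardized effect: d = |μ₁ − μ₀| / σ = |19.5 − 21.7| / 5.7 = 0.3860
Noncentrality parameter: δ = d·√n = 0.3860 × √53 = 2.8099
Two-sided α = 0.05 → critical value z_{0.025} = 1.960.
Power = Φ(δ − 1.960) + Φ(−δ − 1.960) = Φ(0.850) + Φ(-4.770) = 0.8023 + 0.0000 = 0.8023.
Type II error: β = 1 − power = 1 − 0.8023 = 0.1977.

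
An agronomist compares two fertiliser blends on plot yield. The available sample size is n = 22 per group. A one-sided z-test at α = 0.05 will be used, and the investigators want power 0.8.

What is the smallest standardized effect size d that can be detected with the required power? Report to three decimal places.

d ≈ 0.750

Need Φ(δ − 1.645) = 0.8, so δ = 1.645 + 0.842 = 2.486.
δ = d·√(n/2) ⇒ d = δ/√(n/2) = 2.486/√(22/2) = 0.7497.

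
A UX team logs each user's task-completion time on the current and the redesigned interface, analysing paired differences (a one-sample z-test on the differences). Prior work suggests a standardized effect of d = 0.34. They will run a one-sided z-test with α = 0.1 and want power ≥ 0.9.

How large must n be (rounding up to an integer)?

Set Φ(δ − 1.282) = 0.9; then δ − 1.282 = Φ⁻¹(0.9) = 1.282, giving δ = 2.563.
δ = d·√n ⇒ n = (δ/d)² = (2.563 / 0.34)² = 56.83.
Rounding up, n = 57.

n = 57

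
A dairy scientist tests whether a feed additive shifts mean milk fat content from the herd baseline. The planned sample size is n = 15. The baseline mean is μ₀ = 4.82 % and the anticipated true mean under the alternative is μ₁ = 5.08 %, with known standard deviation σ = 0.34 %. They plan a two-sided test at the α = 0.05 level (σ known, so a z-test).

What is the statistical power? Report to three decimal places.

Standardized effect: d = |μ₁ − μ₀| / σ = |5.08 − 4.82| / 0.34 = 0.7647
Noncentrality parameter: λ = d·√n = 0.7647 × √15 = 2.9617
Two-sided α = 0.05 → critical value z_{0.025} = 1.960.
Power = Φ(λ − 1.960) + Φ(−λ − 1.960) = Φ(1.002) + Φ(-4.922) = 0.8418 + 0.0000 = 0.8418.

Power ≈ 0.842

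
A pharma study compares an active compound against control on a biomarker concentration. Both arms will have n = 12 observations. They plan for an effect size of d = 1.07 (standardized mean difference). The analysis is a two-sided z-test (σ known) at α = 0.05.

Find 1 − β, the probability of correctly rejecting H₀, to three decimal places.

Power ≈ 0.746

Noncentrality parameter: δ = d·√(n/2) = 1.07 × √(12/2) = 2.6210
Two-sided α = 0.05 → critical value z_{0.025} = 1.960.
Power = Φ(δ − 1.960) + Φ(−δ − 1.960) = Φ(0.661) + Φ(-4.581) = 0.7457 + 0.0000 = 0.7457.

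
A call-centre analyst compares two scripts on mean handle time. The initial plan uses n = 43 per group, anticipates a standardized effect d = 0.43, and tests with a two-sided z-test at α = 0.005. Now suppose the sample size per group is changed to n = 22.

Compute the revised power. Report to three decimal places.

With n = 22 per group: δ = d·√(n/2) = 0.43 × √(22/2) = 1.4261. Critical value z_{0.0025} = 2.807.
Revised power = Φ(δ − 2.807) + Φ(−δ − 2.807) = Φ(-1.381) + Φ(-4.233) = 0.0837 + 0.0000 = 0.0837.

Power ≈ 0.084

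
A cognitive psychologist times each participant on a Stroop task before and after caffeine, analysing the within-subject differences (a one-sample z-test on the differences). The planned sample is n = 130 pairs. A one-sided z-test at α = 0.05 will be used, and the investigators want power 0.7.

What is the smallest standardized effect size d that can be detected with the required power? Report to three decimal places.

d ≈ 0.190

Need Φ(δ − 1.645) = 0.7, so δ = 1.645 + 0.524 = 2.169.
δ = d·√n ⇒ d = δ/√n = 2.169/√130 = 0.1903.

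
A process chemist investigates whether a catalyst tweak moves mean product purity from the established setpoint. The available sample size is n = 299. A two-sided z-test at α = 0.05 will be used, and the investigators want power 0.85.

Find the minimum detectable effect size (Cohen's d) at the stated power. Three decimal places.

d ≈ 0.173

Need Φ(δ − 1.960) = 0.85, so δ = 1.960 + 1.036 = 2.996.
(Lower-tail contribution to power is negligible for δ > 0.)
δ = d·√n ⇒ d = δ/√n = 2.996/√299 = 0.1733.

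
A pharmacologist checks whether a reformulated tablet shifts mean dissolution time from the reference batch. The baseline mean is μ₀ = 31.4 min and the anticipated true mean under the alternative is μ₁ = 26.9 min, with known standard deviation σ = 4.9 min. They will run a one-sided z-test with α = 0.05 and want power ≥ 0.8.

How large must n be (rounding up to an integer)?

Standardized effect: d = |μ₁ − μ₀| / σ = |26.9 − 31.4| / 4.9 = 0.9184
For power 0.8 need Φ(δ − z_{0.05}) = 0.8, so δ = z_{0.05} + z_{0.20} = 1.645 + 0.842 = 2.486.
δ = d·√n ⇒ n = (δ/d)² = (2.486 / 0.9184)² = 7.33.
Round up to the next whole unit.

n = 8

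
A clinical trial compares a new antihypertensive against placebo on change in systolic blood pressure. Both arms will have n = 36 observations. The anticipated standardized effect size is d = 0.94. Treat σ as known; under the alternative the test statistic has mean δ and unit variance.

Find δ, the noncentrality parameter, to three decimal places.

The noncentrality parameter scales effect size by the design's sample-size factor: δ = d·√(n/2) = 0.94 × √(36/2) = 3.9881

δ ≈ 3.988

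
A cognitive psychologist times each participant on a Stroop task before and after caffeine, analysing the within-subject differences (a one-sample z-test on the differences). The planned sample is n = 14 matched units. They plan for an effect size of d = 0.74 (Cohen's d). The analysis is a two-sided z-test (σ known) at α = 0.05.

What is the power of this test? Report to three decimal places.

Power ≈ 0.791

Noncentrality parameter: δ = d·√n = 0.74 × √14 = 2.7688
Two-sided α = 0.05 → critical value z_{0.025} = 1.960.
Power = Φ(δ − 1.960) + Φ(−δ − 1.960) = Φ(0.809) + Φ(-4.729) = 0.7907 + 0.0000 = 0.7907.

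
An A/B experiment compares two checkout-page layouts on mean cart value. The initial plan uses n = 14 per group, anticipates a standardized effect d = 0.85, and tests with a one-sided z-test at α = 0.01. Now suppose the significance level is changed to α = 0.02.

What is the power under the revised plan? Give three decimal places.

δ = d·√(n/2) = 0.85 × √(14/2) = 2.2489 (unchanged). New critical value: z_{0.02} = 2.054.
Revised power = P(Z > 2.054 − δ) = Φ(0.195) = 0.5774.

Power ≈ 0.577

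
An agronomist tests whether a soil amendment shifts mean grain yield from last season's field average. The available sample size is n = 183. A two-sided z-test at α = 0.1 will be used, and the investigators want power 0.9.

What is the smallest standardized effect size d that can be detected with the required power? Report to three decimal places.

d ≈ 0.216

Need Φ(δ − 1.645) = 0.9, so δ = 1.645 + 1.282 = 2.926.
(The second rejection-region term Φ(−δ − z_{α/2}) is negligible and dropped.)
δ = d·√n ⇒ d = δ/√n = 2.926/√183 = 0.2163.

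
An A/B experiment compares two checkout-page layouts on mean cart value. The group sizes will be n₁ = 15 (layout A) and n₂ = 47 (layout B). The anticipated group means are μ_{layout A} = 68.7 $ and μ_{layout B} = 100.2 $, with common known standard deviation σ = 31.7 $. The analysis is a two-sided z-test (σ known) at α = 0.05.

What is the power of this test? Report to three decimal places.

Standardized effect: d = |μ_{layout A} − μ_{layout B}| / σ = |68.7 − 100.2| / 31.7 = 0.9937
Noncentrality parameter: δ = d / √(1/n₁ + 1/n₂) = 0.9937 / √(1/15 + 1/47) = 3.3508
Critical value for a two-sided test at α = 0.05: z_{α/2} = 1.960.
Power = Φ(δ − 1.960) + Φ(−δ − 1.960) = Φ(1.391) + Φ(-5.311) = 0.9179 + 0.0000 = 0.9179.

Power ≈ 0.918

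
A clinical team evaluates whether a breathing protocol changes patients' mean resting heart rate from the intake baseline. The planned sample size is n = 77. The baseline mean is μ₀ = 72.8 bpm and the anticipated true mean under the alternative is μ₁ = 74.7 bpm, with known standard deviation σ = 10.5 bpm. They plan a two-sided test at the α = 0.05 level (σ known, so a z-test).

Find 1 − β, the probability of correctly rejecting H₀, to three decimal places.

Standardized effect: d = |μ₁ − μ₀| / σ = |74.7 − 72.8| / 10.5 = 0.1810
Noncentrality parameter: δ = d·√n = 0.1810 × √77 = 1.5879
Two-sided α = 0.05 → critical value z_{0.025} = 1.960.
Power = Φ(δ − 1.960) + Φ(−δ − 1.960) = Φ(-0.372) + Φ(-3.548) = 0.3549 + 0.0002 = 0.3551.

Power ≈ 0.355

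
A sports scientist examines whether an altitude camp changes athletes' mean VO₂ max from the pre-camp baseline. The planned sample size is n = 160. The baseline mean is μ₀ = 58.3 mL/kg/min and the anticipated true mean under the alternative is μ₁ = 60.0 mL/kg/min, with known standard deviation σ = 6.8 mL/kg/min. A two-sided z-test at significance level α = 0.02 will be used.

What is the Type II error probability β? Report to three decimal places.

Standardized effect: d = |μ₁ − μ₀| / σ = |60.0 − 58.3| / 6.8 = 0.2500
Noncentrality parameter: δ = d·√n = 0.2500 × √160 = 3.1623
Two-sided α = 0.02 → critical value z_{0.01} = 2.326.
Power = Φ(δ − 2.326) + Φ(−δ − 2.326) = Φ(0.836) + Φ(-5.489) = 0.7984 + 0.0000 = 0.7984.
Type II error: β = 1 − power = 1 − 0.7984 = 0.2016.

β ≈ 0.202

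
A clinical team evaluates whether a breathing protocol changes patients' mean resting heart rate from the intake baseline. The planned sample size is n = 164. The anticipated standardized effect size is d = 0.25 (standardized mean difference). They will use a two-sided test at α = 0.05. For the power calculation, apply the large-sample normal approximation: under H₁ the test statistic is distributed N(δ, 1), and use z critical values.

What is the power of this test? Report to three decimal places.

Power ≈ 0.893

Noncentrality parameter: δ = d·√n = 0.25 × √164 = 3.2016
Critical value for a two-sided test at α = 0.05: z_{α/2} = 1.960.
Power = Φ(δ − 1.960) + Φ(−δ − 1.960) = Φ(1.242) + Φ(-5.162) = 0.8928 + 0.0000 = 0.8928.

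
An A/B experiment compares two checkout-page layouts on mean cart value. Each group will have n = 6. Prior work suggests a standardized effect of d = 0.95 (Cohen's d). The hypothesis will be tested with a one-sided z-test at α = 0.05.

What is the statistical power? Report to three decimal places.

Power ≈ 0.500

Noncentrality parameter: δ = d·√(n/2) = 0.95 × √(6/2) = 1.6454
Critical value for a one-sided test at α = 0.05: z_α = 1.645.
Power = Φ(δ − 1.645) = Φ(0.001) = 0.5002.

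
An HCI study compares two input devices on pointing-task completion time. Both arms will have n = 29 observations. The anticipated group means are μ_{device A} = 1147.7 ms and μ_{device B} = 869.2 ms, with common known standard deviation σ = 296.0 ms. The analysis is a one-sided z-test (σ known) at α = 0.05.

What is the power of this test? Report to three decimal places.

Standardized effect: d = |μ_{device A} − μ_{device B}| / σ = |1147.7 − 869.2| / 296.0 = 0.9409
Noncentrality parameter: λ = d·√(n/2) = 0.9409 × √(29/2) = 3.5828
Critical value for a one-sided test at α = 0.05: z_α = 1.645.
Power = P(Z > 1.645 − λ) = Φ(1.938) = 0.9737.

Power ≈ 0.974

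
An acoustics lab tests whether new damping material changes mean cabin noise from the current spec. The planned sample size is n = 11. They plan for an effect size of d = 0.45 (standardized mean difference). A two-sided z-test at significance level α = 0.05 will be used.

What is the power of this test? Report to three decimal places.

Power ≈ 0.320

Noncentrality parameter: δ = d·√n = 0.45 × √11 = 1.4925
Two-sided α = 0.05 → critical value z_{0.025} = 1.960.
Power = Φ(δ − 1.960) + Φ(−δ − 1.960) = Φ(-0.467) + Φ(-3.452) = 0.3201 + 0.0003 = 0.3204.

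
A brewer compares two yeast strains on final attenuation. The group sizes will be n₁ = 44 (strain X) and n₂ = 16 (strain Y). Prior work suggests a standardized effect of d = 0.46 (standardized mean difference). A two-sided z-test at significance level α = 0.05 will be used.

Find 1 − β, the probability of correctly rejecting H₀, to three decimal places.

Power ≈ 0.351

Noncentrality parameter: δ = d / √(1/n₁ + 1/n₂) = 0.46 / √(1/44 + 1/16) = 1.5757
Two-sided α = 0.05 → critical value z_{0.025} = 1.960.
Power = Φ(δ − 1.960) + Φ(−δ − 1.960) = Φ(-0.384) + Φ(-3.536) = 0.3504 + 0.0002 = 0.3506.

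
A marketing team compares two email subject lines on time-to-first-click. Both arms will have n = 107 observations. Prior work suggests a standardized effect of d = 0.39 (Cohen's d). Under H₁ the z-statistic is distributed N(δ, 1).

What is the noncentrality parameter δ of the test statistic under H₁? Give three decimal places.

The noncentrality parameter scales effect size by the design's sample-size factor: δ = d·√(n/2) = 0.39 × √(107/2) = 2.8526

δ ≈ 2.853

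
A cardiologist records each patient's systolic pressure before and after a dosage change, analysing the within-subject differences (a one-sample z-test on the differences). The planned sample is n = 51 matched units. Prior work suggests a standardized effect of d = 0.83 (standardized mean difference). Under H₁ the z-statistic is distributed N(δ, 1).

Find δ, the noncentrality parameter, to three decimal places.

δ ≈ 5.927

The noncentrality parameter scales effect size by the design's sample-size factor: δ = d·√n = 0.83 × √51 = 5.9274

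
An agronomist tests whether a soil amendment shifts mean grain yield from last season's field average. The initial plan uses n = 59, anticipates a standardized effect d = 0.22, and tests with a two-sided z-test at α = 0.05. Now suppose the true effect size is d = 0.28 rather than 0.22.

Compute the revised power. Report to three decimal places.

Power ≈ 0.576

With d = 0.28: δ = d·√n = 0.28 × √59 = 2.1507. Critical value z_{0.025} = 1.960.
Revised power = Φ(δ − 1.960) + Φ(−δ − 1.960) = Φ(0.191) + Φ(-4.111) = 0.5756 + 0.0000 = 0.5757.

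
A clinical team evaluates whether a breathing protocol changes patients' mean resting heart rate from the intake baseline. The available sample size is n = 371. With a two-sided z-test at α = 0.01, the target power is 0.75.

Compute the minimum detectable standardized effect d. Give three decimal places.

Need Φ(δ − 2.576) = 0.75, so δ = 2.576 + 0.674 = 3.250.
(The second rejection-region term Φ(−δ − z_{α/2}) is negligible and dropped.)
δ = d·√n ⇒ d = δ/√n = 3.250/√371 = 0.1687.

d ≈ 0.169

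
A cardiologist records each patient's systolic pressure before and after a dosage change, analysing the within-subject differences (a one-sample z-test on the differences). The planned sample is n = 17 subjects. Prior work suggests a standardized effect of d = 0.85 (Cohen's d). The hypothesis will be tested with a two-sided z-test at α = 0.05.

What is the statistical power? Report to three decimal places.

Noncentrality parameter: λ = d·√n = 0.85 × √17 = 3.5046
Critical value for a two-sided test at α = 0.05: z_{α/2} = 1.960.
Power = Φ(λ − 1.960) + Φ(−λ − 1.960) = Φ(1.545) + Φ(-5.465) = 0.9388 + 0.0000 = 0.9388.

Power ≈ 0.939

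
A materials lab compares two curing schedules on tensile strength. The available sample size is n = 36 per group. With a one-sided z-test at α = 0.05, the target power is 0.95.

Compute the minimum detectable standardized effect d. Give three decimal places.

Need Φ(δ − 1.645) = 0.95, so δ = 1.645 + 1.645 = 3.290.
δ = d·√(n/2) ⇒ d = δ/√(n/2) = 3.290/√(36/2) = 0.7754.

d ≈ 0.775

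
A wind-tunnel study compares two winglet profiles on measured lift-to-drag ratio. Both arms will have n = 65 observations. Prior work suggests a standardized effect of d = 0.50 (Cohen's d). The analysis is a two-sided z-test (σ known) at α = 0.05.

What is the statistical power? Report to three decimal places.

Noncentrality parameter: δ = d·√(n/2) = 0.50 × √(65/2) = 2.8504
Critical value for a two-sided test at α = 0.05: z_{α/2} = 1.960.
Power = Φ(δ − 1.960) + Φ(−δ − 1.960) = Φ(0.890) + Φ(-4.810) = 0.8134 + 0.0000 = 0.8134.

Power ≈ 0.813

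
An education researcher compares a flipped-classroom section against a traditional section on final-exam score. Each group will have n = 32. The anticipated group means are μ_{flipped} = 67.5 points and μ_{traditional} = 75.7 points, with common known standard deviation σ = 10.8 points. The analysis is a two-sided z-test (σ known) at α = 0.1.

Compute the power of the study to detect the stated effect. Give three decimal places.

Standardized effect: d = |μ_{flipped} − μ_{traditional}| / σ = |67.5 − 75.7| / 10.8 = 0.7593
Noncentrality parameter: δ = d·√(n/2) = 0.7593 × √(32/2) = 3.0370
Critical value for a two-sided test at α = 0.1: z_{α/2} = 1.645.
Power = Φ(δ − 1.645) + Φ(−δ − 1.645) = Φ(1.392) + Φ(-4.682) = 0.9181 + 0.0000 = 0.9181.

Power ≈ 0.918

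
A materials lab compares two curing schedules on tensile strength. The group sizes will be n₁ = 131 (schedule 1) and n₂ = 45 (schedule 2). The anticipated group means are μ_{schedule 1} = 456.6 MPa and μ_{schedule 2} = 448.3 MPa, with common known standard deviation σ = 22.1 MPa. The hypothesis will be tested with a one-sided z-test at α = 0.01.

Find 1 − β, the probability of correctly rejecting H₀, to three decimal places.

Power ≈ 0.439

Standardized effect: d = |μ_{schedule 1} − μ_{schedule 2}| / σ = |456.6 − 448.3| / 22.1 = 0.3756
Noncentrality parameter: λ = d / √(1/n₁ + 1/n₂) = 0.3756 / √(1/131 + 1/45) = 2.1736
One-sided α = 0.01 → critical value z_{0.01} = 2.326.
Power = Φ(λ − 2.326) = Φ(-0.153) = 0.4393.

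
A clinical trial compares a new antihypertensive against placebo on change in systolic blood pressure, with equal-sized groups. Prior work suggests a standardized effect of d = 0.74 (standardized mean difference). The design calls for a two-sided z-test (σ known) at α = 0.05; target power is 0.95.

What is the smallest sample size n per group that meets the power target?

n = 48 per group

For power 0.95 need Φ(δ − z_{0.025}) = 0.95, so δ = z_{0.025} + z_{0.05} = 1.960 + 1.645 = 3.605.
(For δ > 0 the lower-tail rejection region contributes negligibly to power, so the one-term inversion is standard.)
δ = d·√(n/2) ⇒ n = 2(δ/d)² = 2 × (3.605 / 0.74)² = 47.46.
Rounding up, n = 48 per group.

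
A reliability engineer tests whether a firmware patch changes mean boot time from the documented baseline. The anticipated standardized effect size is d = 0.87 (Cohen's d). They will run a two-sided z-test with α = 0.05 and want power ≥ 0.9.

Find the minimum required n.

For power 0.9 need Φ(δ − z_{0.025}) = 0.9, so δ = z_{0.025} + z_{0.10} = 1.960 + 1.282 = 3.242.
(Ignoring the negligible lower-tail rejection probability gives the usual closed-form inversion.)
δ = d·√n ⇒ n = (δ/d)² = (3.242 / 0.87)² = 13.88.
Rounding up, n = 14.

n = 14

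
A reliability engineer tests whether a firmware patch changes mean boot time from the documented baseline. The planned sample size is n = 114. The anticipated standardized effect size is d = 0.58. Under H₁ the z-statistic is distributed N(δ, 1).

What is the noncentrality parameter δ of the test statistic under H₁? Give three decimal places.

δ ≈ 6.193

The noncentrality parameter scales effect size by the design's sample-size factor: δ = d·√n = 0.58 × √114 = 6.1927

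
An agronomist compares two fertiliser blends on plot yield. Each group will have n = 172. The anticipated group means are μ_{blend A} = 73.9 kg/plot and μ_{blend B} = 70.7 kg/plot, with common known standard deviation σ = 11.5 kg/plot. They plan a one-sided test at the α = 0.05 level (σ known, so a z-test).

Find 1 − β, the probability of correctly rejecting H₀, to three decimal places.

Power ≈ 0.825

Standardized effect: d = |μ_{blend A} − μ_{blend B}| / σ = |73.9 − 70.7| / 11.5 = 0.2783
Noncentrality parameter: δ = d·√(n/2) = 0.2783 × √(172/2) = 2.5805
Critical value for a one-sided test at α = 0.05: z_α = 1.645.
Power = P(Z > 1.645 − δ) = Φ(0.936) = 0.8253.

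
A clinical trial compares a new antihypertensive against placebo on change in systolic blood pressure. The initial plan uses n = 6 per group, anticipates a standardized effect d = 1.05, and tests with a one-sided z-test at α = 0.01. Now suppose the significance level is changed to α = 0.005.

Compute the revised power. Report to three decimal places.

δ = d·√(n/2) = 1.05 × √(6/2) = 1.8187 (unchanged). New critical value: z_{0.005} = 2.576.
Revised power = Φ(δ − 2.576) = Φ(-0.757) = 0.2245.

Power ≈ 0.224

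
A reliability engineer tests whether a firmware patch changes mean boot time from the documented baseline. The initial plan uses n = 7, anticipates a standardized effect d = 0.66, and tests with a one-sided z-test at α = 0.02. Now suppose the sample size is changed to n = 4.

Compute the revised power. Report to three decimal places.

Power ≈ 0.232

With n = 4: δ = d·√n = 0.66 × √4 = 1.3200. Critical value z_{0.02} = 2.054.
Revised power = Φ(δ − 2.054) = Φ(-0.734) = 0.2316.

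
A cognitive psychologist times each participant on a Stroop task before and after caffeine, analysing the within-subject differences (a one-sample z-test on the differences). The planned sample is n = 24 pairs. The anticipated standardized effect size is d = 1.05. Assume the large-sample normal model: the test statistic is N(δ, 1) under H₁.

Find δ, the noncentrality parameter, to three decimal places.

δ = d·√n = 1.05 × √24 = 5.1439

δ ≈ 5.144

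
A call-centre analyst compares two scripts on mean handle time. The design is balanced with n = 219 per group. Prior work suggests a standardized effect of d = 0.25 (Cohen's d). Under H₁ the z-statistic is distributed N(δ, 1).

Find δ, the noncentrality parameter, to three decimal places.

δ = d·√(n/2) = 0.25 × √(219/2) = 2.6161

δ ≈ 2.616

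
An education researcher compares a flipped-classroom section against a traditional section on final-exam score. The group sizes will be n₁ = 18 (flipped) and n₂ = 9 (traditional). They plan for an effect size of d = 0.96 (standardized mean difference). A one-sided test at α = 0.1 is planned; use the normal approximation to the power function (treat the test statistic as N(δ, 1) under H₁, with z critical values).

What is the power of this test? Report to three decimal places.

Power ≈ 0.858

Noncentrality parameter: δ = d / √(1/n₁ + 1/n₂) = 0.96 / √(1/18 + 1/9) = 2.3515
Critical value for a one-sided test at α = 0.1: z_α = 1.282.
Power = Φ(δ − 1.282) = Φ(1.070) = 0.8577.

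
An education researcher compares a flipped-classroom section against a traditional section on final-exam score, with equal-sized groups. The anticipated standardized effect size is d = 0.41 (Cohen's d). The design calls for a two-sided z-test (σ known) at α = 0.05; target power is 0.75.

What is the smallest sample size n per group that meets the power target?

Set Φ(δ − 1.960) = 0.75; then δ − 1.960 = Φ⁻¹(0.75) = 0.674, giving δ = 2.634.
(For δ > 0 the lower-tail rejection region contributes negligibly to power, so the one-term inversion is standard.)
δ = d·√(n/2) ⇒ n = 2(δ/d)² = 2 × (2.634 / 0.41)² = 82.57.
Round up to the next whole unit.

n = 83 per group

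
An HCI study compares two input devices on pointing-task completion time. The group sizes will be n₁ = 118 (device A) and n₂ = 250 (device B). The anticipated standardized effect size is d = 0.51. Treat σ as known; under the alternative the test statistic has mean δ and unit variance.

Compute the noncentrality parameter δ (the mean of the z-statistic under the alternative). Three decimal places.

δ ≈ 4.566

The noncentrality parameter scales effect size by the design's sample-size factor: δ = d / √(1/n₁ + 1/n₂) = 0.51 / √(1/118 + 1/250) = 4.5662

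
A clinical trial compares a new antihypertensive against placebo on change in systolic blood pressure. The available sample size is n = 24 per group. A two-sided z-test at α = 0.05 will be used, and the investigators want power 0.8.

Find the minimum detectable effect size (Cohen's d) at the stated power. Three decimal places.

Required noncentrality: δ = z_{0.025} + z_{0.20} = 1.960 + 0.842 = 2.802.
(The second rejection-region term Φ(−δ − z_{α/2}) is negligible and dropped.)
δ = d·√(n/2) ⇒ d = δ/√(n/2) = 2.802/√(24/2) = 0.8087.

d ≈ 0.809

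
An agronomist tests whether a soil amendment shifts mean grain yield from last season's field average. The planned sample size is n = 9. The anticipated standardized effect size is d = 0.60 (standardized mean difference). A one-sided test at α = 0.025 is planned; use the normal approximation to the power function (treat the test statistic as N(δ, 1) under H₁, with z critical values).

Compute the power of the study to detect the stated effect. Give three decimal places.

Power ≈ 0.436

Noncentrality parameter: δ = d·√n = 0.60 × √9 = 1.8000
Critical value for a one-sided test at α = 0.025: z_α = 1.960.
Power = Φ(δ − 1.960) = Φ(-0.160) = 0.4365.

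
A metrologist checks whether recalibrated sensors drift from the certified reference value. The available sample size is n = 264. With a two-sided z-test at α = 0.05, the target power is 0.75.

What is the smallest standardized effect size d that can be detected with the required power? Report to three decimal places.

d ≈ 0.162

Required noncentrality: δ = z_{0.025} + z_{0.25} = 1.960 + 0.674 = 2.634.
(The second rejection-region term Φ(−δ − z_{α/2}) is negligible and dropped.)
δ = d·√n ⇒ d = δ/√n = 2.634/√264 = 0.1621.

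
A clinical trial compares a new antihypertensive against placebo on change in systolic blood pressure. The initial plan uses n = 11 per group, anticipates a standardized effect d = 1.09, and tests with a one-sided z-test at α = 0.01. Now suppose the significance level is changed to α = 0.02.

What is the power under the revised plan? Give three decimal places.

δ = d·√(n/2) = 1.09 × √(11/2) = 2.5563 (unchanged). New critical value: z_{0.02} = 2.054.
Revised power = Φ(δ − 2.054) = Φ(0.503) = 0.6924.

Power ≈ 0.692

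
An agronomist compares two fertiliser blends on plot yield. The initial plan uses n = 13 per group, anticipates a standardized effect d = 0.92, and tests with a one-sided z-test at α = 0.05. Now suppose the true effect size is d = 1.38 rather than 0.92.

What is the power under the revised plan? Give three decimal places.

Power ≈ 0.969

With d = 1.38: δ = d·√(n/2) = 1.38 × √(13/2) = 3.5183. Critical value z_{0.05} = 1.645.
Revised power = P(Z > 1.645 − δ) = Φ(1.873) = 0.9695.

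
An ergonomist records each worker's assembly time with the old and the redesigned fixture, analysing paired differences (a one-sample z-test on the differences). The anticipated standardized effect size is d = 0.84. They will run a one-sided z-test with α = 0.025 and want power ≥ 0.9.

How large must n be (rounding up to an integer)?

Set Φ(δ − 1.960) = 0.9; then δ − 1.960 = Φ⁻¹(0.9) = 1.282, giving δ = 3.242.
δ = d·√n ⇒ n = (δ/d)² = (3.242 / 0.84)² = 14.89.
Rounding up, n = 15.

n = 15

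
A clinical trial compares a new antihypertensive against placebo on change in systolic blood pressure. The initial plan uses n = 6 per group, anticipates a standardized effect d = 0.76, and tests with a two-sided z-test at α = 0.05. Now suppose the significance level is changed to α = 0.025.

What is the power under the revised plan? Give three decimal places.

Power ≈ 0.178

δ = d·√(n/2) = 0.76 × √(6/2) = 1.3164 (unchanged). New critical value: z_{0.0125} = 2.241.
Revised power = Φ(δ − 2.241) + Φ(−δ − 2.241) = Φ(-0.925) + Φ(-3.558) = 0.1775 + 0.0002 = 0.1777.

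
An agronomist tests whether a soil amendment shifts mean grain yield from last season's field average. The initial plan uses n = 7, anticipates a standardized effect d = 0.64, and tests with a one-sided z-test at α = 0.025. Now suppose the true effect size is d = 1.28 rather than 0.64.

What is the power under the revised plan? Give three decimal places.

With d = 1.28: δ = d·√n = 1.28 × √7 = 3.3866. Critical value z_{0.025} = 1.960.
Revised power = Φ(δ − 1.960) = Φ(1.427) = 0.9232.

Power ≈ 0.923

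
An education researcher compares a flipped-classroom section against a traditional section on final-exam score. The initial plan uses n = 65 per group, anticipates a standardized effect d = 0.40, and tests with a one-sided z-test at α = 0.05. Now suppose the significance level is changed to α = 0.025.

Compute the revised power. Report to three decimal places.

δ = d·√(n/2) = 0.40 × √(65/2) = 2.2804 (unchanged). New critical value: z_{0.025} = 1.960.
Revised power = Φ(δ − 1.960) = Φ(0.320) = 0.6257.

Power ≈ 0.626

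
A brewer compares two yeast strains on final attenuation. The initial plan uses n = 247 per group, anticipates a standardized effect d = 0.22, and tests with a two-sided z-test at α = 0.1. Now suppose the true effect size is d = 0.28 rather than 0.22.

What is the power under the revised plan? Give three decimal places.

With d = 0.28: δ = d·√(n/2) = 0.28 × √(247/2) = 3.1117. Critical value z_{0.05} = 1.645.
Revised power = Φ(δ − 1.645) + Φ(−δ − 1.645) = Φ(1.467) + Φ(-4.757) = 0.9288 + 0.0000 = 0.9288.

Power ≈ 0.929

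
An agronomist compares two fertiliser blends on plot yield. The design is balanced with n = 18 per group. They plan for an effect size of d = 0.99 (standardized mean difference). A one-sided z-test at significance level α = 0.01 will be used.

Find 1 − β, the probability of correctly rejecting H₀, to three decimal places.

Noncentrality parameter: δ = d·√(n/2) = 0.99 × √(18/2) = 2.9700
One-sided α = 0.01 → critical value z_{0.01} = 2.326.
Power = P(Z > 2.326 − δ) = Φ(0.644) = 0.7401.

Power ≈ 0.740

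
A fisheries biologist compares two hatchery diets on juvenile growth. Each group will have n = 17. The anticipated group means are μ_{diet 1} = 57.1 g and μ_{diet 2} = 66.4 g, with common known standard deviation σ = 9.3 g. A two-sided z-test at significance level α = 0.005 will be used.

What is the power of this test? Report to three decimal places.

Power ≈ 0.543

Standardized effect: d = |μ_{diet 1} − μ_{diet 2}| / σ = |57.1 − 66.4| / 9.3 = 1.0000
Noncentrality parameter: δ = d·√(n/2) = 1.0000 × √(17/2) = 2.9155
Two-sided α = 0.005 → critical value z_{0.0025} = 2.807.
Power = Φ(δ − 2.807) + Φ(−δ − 2.807) = Φ(0.108) + Φ(-5.723) = 0.5432 + 0.0000 = 0.5432.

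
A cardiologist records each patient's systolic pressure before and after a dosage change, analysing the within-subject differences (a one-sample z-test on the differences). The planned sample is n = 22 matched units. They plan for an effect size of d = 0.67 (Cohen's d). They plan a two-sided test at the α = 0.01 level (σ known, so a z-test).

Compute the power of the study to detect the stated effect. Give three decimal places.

Power ≈ 0.715

Noncentrality parameter: δ = d·√n = 0.67 × √22 = 3.1426
Two-sided α = 0.01 → critical value z_{0.005} = 2.576.
Power = Φ(δ − 2.576) + Φ(−δ − 2.576) = Φ(0.567) + Φ(-5.718) = 0.7146 + 0.0000 = 0.7146.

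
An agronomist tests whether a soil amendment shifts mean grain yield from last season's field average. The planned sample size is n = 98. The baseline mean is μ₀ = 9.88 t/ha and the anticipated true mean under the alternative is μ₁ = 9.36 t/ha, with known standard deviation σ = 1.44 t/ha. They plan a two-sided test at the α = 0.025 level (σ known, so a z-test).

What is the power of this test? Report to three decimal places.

Power ≈ 0.909

Standardized effect: d = |μ₁ − μ₀| / σ = |9.36 − 9.88| / 1.44 = 0.3611
Noncentrality parameter: δ = d·√n = 0.3611 × √98 = 3.5748
Critical value for a two-sided test at α = 0.025: z_{α/2} = 2.241.
Power = Φ(δ − 2.241) + Φ(−δ − 2.241) = Φ(1.333) + Φ(-5.816) = 0.9088 + 0.0000 = 0.9088.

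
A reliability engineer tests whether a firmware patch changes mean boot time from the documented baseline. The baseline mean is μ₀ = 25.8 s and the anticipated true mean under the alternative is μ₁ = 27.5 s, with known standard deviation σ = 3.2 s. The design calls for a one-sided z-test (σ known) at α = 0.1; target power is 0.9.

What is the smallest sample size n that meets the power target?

Standardized effect: d = |μ₁ − μ₀| / σ = |27.5 − 25.8| / 3.2 = 0.5312
For power 0.9 need Φ(δ − z_{0.1}) = 0.9, so δ = z_{0.1} + z_{0.10} = 1.282 + 1.282 = 2.563.
δ = d·√n ⇒ n = (δ/d)² = (2.563 / 0.5312)² = 23.28.
Rounding up, n = 24.

n = 24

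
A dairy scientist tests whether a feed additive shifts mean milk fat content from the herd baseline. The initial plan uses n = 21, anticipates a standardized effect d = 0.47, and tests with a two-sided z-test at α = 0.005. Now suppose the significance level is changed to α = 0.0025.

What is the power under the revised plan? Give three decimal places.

Power ≈ 0.192

δ = d·√n = 0.47 × √21 = 2.1538 (unchanged). New critical value: z_{0.0013} = 3.023.
Revised power = Φ(δ − 3.023) + Φ(−δ − 3.023) = Φ(-0.870) + Φ(-5.177) = 0.1923 + 0.0000 = 0.1923.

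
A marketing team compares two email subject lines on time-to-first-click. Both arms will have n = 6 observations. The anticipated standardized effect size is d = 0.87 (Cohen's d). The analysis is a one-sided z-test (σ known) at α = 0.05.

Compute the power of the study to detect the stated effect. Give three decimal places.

Noncentrality parameter: δ = d·√(n/2) = 0.87 × √(6/2) = 1.5069
Critical value for a one-sided test at α = 0.05: z_α = 1.645.
Power = P(Z > 1.645 − δ) = Φ(-0.138) = 0.4451.

Power ≈ 0.445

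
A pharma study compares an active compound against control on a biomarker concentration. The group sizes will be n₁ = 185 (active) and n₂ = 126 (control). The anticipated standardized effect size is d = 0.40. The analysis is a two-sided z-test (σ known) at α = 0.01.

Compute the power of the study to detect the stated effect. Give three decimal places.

Power ≈ 0.813

Noncentrality parameter: δ = d / √(1/n₁ + 1/n₂) = 0.40 / √(1/185 + 1/126) = 3.4630
Critical value for a two-sided test at α = 0.01: z_{α/2} = 2.576.
Power = Φ(δ − 2.576) + Φ(−δ − 2.576) = Φ(0.887) + Φ(-6.039) = 0.8125 + 0.0000 = 0.8125.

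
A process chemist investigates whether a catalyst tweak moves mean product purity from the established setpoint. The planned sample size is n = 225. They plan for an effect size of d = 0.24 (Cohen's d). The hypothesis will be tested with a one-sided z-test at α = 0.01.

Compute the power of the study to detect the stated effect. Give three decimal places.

Power ≈ 0.899

Noncentrality parameter: δ = d·√n = 0.24 × √225 = 3.6000
One-sided α = 0.01 → critical value z_{0.01} = 2.326.
Power = Φ(δ − 2.326) = Φ(1.274) = 0.8986.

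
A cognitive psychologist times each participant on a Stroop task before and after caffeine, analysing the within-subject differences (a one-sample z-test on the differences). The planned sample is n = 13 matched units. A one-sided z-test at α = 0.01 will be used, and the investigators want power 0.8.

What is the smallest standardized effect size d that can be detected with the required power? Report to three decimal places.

d ≈ 0.879

Need Φ(δ − 2.326) = 0.8, so δ = 2.326 + 0.842 = 3.168.
δ = d·√n ⇒ d = δ/√n = 3.168/√13 = 0.8786.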